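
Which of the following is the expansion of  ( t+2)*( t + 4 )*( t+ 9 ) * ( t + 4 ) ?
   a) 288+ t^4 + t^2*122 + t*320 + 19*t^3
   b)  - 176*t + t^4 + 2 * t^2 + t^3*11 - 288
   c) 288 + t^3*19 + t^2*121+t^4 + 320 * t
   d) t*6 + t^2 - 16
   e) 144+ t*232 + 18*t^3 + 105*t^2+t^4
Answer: a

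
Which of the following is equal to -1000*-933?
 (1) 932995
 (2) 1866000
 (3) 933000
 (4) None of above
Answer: 3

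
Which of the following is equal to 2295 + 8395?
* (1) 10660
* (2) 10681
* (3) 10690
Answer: 3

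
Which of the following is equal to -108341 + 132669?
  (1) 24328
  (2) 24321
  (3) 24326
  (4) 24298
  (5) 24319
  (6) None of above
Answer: 1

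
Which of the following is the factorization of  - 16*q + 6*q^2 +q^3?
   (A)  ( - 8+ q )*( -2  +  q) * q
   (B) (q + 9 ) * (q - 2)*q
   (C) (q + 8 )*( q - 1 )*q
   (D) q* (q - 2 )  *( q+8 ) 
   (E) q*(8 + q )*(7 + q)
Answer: D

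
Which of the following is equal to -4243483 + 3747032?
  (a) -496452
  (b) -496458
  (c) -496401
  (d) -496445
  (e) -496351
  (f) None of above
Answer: f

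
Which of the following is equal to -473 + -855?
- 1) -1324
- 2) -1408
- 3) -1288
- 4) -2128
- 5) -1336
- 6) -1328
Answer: 6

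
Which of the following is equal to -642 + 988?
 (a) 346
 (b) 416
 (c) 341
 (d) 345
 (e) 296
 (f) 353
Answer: a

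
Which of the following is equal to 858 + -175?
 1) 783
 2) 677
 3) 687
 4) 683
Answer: 4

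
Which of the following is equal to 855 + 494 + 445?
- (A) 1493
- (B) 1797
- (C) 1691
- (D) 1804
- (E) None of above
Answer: E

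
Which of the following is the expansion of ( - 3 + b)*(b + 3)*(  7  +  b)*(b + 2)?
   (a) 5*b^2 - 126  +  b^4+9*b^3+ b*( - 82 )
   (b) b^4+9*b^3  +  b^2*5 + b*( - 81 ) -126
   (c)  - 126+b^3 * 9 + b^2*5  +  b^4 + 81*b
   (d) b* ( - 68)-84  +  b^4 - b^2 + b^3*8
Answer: b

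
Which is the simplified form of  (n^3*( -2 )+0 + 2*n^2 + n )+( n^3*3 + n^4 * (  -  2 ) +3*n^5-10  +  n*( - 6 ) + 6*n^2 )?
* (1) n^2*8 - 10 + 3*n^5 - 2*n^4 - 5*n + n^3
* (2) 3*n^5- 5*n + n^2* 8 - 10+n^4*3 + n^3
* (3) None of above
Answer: 1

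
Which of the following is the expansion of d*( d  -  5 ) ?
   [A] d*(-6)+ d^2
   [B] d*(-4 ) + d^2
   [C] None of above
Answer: C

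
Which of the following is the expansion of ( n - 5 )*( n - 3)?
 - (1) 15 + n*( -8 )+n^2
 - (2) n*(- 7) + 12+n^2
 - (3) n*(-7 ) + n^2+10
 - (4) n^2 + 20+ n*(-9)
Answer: 1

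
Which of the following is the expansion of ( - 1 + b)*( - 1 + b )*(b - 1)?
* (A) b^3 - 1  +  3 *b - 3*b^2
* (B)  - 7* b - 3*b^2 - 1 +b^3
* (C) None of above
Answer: A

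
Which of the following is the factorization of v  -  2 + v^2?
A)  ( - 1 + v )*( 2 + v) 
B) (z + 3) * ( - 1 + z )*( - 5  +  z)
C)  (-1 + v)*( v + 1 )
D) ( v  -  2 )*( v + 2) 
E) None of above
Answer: A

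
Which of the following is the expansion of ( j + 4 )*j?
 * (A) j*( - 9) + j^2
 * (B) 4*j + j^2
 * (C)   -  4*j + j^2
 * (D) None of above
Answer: B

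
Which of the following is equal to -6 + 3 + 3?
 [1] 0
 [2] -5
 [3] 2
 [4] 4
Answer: 1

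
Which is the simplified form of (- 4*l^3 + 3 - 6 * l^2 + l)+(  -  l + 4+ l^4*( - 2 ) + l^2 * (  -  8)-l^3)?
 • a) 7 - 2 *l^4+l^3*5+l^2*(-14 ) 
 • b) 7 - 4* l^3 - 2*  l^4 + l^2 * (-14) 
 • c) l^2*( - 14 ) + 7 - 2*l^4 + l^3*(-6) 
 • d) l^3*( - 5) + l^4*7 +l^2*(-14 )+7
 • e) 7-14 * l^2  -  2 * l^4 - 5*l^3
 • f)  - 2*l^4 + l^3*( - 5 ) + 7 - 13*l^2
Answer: e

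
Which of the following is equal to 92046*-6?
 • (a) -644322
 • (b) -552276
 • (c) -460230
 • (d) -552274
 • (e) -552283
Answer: b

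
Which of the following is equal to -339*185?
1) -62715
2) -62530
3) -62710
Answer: 1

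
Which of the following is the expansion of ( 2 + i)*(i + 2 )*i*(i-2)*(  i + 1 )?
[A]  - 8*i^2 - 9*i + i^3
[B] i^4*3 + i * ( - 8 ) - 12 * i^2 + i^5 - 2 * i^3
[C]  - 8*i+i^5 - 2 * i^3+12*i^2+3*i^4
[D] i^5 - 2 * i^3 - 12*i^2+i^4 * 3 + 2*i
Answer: B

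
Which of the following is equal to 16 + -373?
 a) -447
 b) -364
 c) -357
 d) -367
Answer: c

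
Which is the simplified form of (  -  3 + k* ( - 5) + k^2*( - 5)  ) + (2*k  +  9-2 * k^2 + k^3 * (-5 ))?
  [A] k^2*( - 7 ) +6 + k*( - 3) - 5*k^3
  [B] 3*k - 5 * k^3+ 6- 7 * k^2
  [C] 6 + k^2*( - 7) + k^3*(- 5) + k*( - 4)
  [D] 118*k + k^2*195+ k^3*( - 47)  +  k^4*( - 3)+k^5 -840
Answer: A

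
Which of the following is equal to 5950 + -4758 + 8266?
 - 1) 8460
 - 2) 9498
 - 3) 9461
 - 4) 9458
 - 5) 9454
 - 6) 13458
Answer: 4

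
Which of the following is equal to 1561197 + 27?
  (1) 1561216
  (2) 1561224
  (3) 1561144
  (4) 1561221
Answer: 2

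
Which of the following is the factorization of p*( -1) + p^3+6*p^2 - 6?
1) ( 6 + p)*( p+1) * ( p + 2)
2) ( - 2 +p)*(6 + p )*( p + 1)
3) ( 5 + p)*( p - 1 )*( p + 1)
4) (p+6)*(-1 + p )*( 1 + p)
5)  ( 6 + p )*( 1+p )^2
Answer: 4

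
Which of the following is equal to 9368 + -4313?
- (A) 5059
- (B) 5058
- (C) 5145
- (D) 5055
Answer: D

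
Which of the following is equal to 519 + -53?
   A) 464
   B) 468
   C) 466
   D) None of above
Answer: C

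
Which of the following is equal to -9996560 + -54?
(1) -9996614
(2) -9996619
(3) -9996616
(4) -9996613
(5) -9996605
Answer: 1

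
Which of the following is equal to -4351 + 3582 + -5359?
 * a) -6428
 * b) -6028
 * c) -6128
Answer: c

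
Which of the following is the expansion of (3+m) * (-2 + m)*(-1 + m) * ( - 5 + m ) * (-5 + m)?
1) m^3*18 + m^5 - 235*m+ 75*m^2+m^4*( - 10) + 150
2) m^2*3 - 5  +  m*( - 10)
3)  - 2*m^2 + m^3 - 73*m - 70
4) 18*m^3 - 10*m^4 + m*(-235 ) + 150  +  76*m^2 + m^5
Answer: 4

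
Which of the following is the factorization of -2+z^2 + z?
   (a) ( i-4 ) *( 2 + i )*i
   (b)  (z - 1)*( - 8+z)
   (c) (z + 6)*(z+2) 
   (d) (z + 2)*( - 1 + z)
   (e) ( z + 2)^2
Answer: d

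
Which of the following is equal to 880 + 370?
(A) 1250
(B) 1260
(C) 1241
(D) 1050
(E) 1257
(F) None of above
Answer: A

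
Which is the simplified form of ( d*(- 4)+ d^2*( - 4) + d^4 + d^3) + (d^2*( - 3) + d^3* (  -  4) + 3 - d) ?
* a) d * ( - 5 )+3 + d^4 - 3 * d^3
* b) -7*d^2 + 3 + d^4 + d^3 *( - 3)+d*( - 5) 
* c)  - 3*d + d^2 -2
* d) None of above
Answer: b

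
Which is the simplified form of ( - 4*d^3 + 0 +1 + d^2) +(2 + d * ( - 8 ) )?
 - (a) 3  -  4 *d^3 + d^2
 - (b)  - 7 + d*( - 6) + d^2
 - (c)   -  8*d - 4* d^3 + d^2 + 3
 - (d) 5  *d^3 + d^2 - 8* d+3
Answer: c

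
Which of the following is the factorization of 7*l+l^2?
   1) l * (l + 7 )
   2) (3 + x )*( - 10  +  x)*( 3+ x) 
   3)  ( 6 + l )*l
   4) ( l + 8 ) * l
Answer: 1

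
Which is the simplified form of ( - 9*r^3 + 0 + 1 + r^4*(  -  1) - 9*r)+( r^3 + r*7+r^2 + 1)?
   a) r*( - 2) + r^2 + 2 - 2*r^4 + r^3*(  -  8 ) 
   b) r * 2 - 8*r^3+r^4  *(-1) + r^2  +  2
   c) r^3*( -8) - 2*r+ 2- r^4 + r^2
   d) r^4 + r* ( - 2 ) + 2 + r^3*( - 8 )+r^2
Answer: c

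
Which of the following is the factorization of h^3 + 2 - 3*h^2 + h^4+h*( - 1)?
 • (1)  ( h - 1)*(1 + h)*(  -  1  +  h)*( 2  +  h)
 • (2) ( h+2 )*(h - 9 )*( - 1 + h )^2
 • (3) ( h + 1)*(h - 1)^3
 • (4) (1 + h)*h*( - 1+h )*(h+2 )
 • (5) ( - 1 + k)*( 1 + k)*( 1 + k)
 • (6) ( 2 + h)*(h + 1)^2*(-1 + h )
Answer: 1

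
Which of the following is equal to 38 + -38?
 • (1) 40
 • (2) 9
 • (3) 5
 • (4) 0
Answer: 4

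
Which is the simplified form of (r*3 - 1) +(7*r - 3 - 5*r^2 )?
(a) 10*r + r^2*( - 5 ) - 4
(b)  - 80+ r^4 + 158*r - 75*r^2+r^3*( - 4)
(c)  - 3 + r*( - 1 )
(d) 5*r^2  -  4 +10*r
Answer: a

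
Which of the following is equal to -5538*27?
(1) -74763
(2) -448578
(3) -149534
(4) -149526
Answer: 4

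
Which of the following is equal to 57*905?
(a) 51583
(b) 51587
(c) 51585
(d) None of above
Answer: c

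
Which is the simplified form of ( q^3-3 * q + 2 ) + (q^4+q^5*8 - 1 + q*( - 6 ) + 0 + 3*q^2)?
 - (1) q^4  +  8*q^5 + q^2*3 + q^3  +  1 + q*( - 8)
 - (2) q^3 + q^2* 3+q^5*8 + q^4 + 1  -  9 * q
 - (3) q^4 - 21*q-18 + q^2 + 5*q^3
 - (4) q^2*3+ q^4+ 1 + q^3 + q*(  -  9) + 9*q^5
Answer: 2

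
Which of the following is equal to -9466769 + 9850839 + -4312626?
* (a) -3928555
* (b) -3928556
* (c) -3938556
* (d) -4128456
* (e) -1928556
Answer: b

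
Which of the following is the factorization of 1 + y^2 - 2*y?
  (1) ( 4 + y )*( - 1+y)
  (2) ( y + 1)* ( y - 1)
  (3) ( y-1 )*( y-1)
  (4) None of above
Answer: 3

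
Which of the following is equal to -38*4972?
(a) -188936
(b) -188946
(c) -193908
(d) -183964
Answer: a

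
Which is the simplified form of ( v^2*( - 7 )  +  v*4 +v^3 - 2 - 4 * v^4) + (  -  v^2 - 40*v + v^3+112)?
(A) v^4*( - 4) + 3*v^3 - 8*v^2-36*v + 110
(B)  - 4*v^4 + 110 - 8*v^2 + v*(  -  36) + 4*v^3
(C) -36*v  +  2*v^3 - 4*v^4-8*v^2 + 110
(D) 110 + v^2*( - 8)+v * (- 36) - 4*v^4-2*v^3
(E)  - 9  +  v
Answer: C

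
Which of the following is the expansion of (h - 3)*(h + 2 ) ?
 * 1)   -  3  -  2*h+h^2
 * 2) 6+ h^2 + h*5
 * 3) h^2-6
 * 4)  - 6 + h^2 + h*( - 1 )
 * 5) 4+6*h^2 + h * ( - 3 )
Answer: 4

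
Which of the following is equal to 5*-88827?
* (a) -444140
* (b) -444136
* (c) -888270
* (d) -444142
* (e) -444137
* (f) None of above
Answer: f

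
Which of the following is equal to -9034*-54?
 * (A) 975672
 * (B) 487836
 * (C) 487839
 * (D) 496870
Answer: B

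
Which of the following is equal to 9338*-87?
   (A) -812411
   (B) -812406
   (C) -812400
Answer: B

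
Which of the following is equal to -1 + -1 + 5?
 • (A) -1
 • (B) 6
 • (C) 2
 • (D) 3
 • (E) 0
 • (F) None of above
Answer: D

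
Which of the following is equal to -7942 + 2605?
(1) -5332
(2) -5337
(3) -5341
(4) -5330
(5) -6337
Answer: 2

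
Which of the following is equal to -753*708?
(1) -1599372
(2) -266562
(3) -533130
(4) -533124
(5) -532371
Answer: 4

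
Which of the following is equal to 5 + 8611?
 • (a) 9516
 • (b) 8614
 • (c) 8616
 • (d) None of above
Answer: c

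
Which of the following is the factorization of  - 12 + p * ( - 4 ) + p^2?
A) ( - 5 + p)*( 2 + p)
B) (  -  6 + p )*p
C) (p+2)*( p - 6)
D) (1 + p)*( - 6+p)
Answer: C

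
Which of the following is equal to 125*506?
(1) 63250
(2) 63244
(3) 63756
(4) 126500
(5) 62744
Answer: 1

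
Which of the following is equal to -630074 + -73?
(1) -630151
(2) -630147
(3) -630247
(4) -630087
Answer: 2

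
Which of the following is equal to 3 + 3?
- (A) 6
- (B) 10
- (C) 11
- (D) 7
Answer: A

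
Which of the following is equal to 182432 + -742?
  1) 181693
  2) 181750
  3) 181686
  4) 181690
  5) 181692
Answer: 4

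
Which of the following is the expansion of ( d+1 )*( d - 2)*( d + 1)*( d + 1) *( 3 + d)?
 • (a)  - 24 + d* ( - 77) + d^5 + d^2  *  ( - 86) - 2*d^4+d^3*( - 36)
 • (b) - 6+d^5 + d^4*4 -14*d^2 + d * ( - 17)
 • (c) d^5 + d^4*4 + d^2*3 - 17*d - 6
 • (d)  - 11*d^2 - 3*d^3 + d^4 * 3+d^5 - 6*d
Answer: b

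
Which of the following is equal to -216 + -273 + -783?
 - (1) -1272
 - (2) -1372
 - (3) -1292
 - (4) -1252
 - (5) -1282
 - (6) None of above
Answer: 1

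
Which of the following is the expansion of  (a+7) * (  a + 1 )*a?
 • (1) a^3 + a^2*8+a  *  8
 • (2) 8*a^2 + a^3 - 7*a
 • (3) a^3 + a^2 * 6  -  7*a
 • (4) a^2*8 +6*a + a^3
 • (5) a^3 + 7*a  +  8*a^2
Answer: 5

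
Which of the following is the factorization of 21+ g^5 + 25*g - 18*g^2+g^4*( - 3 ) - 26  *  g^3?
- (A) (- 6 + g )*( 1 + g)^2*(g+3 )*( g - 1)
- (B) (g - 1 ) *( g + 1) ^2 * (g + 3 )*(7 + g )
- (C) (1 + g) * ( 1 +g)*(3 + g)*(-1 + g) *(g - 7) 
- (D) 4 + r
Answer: C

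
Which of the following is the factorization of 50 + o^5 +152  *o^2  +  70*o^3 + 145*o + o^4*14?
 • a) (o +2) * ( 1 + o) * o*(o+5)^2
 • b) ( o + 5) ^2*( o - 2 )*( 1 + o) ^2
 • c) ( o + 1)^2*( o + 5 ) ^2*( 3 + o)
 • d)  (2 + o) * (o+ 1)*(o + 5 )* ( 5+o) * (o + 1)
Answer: d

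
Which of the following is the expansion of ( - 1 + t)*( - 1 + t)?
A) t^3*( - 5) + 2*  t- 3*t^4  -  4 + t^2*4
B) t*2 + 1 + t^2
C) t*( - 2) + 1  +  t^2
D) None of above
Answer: C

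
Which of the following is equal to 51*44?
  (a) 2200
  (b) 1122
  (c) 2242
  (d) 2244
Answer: d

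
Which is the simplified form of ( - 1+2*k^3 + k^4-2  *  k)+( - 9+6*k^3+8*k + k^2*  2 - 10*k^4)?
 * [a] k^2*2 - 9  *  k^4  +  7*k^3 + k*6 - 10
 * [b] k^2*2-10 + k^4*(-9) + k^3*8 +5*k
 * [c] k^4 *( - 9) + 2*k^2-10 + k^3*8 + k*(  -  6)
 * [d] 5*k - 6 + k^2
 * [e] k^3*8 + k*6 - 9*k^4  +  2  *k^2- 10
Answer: e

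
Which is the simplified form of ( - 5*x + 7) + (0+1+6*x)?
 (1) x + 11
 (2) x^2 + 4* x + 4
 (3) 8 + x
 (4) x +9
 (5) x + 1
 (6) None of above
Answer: 3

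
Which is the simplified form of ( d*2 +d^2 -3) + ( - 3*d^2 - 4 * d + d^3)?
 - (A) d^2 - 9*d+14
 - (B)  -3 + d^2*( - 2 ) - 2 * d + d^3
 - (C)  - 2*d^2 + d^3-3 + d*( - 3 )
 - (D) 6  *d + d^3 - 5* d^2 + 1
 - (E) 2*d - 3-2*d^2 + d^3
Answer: B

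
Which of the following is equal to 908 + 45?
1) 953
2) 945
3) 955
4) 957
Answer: 1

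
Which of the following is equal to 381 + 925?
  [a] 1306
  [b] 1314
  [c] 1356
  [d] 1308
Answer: a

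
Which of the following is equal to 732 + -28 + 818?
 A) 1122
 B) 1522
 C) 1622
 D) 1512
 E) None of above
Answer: B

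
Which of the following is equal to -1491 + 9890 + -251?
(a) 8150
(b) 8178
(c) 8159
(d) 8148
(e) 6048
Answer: d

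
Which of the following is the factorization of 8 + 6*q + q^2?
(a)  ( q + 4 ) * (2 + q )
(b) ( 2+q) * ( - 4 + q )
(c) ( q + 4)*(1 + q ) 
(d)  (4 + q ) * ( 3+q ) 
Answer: a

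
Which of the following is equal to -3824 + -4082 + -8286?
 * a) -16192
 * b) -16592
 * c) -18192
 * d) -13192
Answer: a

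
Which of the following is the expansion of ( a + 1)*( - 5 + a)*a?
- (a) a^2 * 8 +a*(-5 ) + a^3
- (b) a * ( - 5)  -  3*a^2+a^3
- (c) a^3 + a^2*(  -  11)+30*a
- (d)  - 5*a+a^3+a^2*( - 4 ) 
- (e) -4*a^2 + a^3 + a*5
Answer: d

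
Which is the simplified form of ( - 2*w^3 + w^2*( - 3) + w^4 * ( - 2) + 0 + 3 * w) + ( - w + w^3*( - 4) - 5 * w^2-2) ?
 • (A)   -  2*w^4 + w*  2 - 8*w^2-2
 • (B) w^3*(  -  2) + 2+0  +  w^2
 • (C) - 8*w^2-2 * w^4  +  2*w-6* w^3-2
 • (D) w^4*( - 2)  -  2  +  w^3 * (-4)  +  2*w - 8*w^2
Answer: C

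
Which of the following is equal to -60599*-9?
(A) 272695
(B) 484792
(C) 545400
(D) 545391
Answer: D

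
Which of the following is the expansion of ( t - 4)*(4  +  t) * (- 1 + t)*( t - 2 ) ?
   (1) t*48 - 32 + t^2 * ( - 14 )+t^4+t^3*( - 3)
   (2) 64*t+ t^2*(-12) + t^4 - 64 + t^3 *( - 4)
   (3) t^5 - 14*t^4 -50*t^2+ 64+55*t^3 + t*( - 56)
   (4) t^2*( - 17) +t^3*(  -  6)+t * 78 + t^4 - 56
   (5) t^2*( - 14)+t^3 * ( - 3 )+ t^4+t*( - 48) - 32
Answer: 1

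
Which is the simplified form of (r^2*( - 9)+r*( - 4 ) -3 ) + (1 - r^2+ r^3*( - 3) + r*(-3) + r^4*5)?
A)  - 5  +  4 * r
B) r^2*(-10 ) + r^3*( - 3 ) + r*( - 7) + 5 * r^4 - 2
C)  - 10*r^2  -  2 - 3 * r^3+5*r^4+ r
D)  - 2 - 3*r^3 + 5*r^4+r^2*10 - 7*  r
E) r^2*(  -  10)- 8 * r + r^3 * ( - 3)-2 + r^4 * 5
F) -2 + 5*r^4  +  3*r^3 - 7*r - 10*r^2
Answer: B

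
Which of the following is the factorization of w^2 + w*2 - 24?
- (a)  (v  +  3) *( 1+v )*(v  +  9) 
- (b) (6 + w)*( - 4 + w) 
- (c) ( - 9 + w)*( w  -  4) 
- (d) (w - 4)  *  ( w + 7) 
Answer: b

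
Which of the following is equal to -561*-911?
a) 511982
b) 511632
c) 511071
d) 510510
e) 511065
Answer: c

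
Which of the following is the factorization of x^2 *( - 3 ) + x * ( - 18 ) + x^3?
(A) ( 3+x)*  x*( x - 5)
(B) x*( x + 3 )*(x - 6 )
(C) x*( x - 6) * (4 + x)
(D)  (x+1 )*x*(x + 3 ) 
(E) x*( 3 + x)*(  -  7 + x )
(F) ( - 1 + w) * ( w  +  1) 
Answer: B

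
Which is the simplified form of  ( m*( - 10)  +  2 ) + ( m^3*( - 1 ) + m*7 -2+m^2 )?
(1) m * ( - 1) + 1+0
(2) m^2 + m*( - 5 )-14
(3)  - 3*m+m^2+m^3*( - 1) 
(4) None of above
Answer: 3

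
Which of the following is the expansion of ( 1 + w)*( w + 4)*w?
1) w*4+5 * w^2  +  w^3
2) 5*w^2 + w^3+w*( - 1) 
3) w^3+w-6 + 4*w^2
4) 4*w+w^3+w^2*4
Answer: 1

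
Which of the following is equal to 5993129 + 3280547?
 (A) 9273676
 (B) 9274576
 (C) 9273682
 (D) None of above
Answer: A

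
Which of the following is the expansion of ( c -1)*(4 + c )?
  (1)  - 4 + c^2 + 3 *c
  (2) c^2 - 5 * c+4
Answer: 1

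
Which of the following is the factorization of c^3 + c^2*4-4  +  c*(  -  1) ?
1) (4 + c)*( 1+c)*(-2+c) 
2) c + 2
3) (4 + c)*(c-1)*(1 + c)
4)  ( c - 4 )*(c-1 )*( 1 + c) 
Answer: 3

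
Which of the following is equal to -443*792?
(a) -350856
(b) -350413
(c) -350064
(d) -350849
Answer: a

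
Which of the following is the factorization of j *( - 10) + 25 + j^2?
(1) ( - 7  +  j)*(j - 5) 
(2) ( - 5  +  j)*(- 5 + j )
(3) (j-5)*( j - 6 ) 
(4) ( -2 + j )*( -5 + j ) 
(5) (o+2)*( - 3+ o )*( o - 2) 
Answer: 2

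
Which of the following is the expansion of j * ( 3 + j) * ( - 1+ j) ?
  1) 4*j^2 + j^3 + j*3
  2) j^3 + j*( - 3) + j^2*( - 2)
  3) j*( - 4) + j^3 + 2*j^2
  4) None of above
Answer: 4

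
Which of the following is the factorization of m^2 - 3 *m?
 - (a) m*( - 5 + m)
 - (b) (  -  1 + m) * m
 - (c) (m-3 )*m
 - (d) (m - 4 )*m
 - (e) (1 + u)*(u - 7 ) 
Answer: c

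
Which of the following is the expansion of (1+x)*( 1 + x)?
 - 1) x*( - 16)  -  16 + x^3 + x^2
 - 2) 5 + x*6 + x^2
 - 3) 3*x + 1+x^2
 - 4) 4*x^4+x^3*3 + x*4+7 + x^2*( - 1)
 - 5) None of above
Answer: 5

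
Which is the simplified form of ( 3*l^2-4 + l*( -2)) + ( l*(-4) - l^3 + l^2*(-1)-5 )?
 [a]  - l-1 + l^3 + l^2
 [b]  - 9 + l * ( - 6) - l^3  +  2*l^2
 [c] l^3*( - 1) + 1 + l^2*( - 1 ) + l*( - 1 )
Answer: b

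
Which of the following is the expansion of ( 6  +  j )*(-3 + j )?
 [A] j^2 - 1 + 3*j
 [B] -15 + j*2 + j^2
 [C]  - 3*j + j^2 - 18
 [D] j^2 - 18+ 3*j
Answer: D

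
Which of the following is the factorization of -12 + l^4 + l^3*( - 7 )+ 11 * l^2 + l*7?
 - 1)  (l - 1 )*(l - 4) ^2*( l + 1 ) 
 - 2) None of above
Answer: 2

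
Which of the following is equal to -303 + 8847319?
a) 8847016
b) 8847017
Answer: a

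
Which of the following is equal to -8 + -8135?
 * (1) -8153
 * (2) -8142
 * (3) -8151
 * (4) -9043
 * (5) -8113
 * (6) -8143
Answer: 6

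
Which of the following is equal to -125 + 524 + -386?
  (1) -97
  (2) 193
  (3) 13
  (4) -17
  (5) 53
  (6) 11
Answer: 3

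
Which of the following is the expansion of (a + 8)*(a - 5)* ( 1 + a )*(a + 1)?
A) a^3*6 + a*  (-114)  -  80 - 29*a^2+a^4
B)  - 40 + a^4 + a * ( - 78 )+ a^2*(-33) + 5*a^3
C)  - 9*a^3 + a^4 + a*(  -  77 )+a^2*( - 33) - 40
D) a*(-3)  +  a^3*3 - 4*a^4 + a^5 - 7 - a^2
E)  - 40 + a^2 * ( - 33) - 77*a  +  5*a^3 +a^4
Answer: E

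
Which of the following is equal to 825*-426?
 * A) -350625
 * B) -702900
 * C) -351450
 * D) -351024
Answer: C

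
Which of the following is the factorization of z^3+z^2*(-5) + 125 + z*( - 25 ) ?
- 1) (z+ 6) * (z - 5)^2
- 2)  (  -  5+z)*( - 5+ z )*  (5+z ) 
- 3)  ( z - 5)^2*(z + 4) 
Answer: 2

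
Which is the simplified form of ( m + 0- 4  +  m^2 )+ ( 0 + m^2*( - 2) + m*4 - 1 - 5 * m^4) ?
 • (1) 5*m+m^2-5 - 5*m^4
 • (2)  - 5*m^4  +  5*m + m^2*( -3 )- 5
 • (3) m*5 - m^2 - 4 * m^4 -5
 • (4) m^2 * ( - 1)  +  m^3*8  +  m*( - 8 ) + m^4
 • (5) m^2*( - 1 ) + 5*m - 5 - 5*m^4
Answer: 5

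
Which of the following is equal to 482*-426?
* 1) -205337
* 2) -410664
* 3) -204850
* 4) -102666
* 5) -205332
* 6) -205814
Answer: 5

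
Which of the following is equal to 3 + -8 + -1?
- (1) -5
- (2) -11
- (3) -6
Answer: 3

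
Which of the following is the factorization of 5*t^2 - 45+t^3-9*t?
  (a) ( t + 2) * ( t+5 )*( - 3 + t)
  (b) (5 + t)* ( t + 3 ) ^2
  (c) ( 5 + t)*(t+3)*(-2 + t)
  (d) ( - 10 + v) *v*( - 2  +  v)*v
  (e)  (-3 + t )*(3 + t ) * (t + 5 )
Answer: e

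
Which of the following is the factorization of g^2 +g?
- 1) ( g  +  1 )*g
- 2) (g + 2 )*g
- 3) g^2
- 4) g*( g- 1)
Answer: 1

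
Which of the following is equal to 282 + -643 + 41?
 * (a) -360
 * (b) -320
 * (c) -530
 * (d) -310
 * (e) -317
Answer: b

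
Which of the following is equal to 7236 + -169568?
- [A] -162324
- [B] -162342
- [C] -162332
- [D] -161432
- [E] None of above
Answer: C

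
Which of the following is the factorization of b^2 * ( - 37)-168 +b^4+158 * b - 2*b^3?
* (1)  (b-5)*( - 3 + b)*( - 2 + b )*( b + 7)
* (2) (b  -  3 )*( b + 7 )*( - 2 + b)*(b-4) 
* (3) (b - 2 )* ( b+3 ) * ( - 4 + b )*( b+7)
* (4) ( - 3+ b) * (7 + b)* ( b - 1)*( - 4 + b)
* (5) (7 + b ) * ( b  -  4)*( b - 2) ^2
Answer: 2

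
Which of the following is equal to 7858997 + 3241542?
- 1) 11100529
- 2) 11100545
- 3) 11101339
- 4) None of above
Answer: 4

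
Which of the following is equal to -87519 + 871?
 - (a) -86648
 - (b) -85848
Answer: a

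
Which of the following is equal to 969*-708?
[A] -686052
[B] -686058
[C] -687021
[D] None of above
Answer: A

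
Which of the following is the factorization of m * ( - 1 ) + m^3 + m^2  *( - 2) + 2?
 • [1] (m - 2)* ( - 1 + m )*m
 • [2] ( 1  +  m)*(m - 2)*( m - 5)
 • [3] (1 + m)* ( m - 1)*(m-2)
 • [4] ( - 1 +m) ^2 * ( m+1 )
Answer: 3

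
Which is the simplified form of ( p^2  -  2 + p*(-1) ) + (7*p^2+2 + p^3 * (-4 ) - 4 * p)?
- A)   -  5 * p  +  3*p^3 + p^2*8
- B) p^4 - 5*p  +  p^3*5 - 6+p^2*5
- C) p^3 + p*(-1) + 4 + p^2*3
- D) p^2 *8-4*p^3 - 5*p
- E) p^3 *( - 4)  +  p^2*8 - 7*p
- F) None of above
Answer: D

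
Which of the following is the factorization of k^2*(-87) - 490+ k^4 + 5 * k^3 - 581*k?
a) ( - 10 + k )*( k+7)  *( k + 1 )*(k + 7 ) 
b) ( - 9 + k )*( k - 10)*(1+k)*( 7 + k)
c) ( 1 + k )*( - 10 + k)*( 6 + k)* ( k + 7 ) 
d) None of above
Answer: a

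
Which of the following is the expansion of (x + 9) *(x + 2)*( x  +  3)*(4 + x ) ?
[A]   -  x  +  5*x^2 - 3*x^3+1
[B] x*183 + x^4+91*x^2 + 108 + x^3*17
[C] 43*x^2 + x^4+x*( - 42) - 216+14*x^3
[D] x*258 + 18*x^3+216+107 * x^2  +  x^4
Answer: D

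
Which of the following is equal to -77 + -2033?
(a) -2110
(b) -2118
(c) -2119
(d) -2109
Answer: a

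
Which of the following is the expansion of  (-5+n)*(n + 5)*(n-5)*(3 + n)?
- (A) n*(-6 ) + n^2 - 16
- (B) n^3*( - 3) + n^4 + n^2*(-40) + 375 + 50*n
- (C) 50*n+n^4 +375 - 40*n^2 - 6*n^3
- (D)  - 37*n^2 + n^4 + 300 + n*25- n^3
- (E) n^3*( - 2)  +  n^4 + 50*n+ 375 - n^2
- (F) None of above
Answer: F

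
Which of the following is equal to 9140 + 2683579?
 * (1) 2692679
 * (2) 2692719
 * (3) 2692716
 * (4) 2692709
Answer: 2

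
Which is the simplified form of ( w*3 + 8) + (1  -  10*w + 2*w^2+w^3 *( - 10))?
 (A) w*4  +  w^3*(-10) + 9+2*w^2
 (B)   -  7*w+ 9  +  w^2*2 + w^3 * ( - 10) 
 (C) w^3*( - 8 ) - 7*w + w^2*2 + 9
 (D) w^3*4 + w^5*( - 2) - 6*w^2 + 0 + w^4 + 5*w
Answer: B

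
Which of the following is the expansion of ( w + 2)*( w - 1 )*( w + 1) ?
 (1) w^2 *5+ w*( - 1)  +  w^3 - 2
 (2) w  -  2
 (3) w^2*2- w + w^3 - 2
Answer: 3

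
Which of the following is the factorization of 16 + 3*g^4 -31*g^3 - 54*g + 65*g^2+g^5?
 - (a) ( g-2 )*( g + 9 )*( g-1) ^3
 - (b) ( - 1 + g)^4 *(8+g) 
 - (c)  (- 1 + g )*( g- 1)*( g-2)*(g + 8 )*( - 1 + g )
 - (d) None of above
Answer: c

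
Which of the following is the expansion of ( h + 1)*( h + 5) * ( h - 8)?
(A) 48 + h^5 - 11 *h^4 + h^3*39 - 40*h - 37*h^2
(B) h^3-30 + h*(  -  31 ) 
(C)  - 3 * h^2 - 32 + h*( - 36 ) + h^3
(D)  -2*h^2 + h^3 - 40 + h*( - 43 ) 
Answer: D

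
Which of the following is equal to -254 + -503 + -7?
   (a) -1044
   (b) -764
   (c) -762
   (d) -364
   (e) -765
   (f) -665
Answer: b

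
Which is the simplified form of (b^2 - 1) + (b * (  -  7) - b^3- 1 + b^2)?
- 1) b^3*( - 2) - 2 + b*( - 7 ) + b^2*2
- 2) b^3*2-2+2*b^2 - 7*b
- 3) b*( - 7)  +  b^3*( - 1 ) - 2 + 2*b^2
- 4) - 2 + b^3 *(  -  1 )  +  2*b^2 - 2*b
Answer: 3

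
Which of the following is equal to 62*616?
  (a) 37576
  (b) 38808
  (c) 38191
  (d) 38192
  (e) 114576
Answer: d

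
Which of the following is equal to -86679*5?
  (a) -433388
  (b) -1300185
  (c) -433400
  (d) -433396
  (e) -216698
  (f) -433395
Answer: f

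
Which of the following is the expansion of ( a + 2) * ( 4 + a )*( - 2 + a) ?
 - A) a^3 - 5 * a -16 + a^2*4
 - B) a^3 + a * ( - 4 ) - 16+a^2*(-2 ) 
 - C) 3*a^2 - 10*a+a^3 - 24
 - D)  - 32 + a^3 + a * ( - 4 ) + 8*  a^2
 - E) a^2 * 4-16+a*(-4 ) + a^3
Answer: E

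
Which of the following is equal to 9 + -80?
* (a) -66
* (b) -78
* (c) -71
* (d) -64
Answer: c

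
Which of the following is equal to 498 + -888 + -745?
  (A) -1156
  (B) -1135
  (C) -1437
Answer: B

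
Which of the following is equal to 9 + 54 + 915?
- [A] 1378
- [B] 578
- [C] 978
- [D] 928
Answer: C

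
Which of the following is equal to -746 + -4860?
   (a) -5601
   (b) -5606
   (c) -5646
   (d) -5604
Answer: b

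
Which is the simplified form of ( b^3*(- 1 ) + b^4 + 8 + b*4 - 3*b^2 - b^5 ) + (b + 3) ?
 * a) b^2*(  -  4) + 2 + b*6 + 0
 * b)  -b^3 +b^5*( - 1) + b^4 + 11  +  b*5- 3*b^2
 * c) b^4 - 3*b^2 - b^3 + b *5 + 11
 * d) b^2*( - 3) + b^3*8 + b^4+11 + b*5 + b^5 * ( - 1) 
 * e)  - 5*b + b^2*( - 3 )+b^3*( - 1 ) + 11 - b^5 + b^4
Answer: b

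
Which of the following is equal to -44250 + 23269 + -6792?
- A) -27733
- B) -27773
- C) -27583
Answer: B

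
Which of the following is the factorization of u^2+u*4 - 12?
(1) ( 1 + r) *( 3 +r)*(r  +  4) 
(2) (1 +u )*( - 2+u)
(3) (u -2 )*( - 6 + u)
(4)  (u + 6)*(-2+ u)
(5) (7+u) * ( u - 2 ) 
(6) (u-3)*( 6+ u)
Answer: 4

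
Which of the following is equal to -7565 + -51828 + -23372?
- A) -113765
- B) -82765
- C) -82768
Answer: B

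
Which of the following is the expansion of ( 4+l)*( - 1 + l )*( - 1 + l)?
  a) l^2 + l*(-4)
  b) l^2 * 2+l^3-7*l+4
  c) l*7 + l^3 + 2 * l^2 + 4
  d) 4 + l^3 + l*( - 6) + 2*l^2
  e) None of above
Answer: b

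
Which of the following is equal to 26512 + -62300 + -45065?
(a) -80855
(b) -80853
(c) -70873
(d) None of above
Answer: b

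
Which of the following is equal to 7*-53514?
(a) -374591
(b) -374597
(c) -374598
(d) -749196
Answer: c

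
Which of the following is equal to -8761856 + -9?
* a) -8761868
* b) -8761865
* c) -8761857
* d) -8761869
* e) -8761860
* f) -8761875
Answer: b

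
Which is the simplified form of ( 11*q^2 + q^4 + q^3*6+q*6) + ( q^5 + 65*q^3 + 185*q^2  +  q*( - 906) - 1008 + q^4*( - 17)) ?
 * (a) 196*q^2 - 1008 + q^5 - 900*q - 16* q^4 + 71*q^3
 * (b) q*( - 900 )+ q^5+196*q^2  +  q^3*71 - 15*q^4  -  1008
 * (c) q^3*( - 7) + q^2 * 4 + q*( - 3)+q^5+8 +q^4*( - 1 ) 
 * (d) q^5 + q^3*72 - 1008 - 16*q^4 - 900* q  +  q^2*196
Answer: a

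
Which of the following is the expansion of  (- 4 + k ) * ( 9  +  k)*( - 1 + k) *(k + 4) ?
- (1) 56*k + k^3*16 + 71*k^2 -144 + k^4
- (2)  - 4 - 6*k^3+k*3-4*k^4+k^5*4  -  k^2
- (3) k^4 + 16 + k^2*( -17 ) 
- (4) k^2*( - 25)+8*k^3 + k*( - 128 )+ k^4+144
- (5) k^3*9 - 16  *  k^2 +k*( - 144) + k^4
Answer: 4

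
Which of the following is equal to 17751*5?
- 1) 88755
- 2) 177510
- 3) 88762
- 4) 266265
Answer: 1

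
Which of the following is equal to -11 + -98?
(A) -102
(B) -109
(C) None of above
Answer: B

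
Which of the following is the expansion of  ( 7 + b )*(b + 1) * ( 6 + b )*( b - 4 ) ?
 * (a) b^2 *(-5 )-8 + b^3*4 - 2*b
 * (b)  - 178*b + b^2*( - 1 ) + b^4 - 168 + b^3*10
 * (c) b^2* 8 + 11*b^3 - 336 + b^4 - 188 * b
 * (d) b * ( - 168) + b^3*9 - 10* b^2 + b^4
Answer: b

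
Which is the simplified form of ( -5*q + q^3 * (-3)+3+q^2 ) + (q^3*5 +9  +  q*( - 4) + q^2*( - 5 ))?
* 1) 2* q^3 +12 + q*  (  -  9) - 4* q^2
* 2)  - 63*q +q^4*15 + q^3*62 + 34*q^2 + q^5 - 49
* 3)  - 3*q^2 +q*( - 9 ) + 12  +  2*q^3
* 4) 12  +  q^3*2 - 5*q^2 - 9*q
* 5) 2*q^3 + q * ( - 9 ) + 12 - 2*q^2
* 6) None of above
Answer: 1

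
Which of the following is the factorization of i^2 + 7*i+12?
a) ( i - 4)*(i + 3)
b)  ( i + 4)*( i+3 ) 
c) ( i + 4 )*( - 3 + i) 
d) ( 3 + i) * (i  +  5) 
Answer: b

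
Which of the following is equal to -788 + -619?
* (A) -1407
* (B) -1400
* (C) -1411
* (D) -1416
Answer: A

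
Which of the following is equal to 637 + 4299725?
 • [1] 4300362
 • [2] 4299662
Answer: 1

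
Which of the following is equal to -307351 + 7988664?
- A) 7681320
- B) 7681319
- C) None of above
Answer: C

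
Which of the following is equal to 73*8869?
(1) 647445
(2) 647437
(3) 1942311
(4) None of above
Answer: 2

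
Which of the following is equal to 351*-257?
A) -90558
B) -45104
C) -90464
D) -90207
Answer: D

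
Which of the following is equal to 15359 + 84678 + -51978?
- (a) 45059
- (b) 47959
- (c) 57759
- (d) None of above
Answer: d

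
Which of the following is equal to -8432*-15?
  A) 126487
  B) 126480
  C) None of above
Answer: B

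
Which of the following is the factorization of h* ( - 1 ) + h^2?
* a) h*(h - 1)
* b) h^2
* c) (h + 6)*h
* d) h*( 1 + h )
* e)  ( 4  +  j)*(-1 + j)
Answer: a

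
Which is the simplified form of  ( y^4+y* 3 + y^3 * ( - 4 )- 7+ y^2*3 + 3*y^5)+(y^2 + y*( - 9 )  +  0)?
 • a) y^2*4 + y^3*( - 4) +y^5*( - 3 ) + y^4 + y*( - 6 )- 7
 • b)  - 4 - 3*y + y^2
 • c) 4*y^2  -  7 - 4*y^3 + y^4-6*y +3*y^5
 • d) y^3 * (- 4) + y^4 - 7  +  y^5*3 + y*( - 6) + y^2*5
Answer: c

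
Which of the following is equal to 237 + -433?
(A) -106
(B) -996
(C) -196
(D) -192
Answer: C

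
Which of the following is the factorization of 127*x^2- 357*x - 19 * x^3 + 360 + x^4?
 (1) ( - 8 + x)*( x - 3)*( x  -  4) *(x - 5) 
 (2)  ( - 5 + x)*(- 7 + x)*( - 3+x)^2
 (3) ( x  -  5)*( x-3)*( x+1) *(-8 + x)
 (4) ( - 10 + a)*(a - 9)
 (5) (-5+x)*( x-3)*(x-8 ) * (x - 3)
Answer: 5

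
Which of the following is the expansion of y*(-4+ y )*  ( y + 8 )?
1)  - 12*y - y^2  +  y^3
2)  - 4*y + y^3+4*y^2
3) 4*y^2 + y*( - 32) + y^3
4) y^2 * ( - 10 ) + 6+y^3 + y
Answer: 3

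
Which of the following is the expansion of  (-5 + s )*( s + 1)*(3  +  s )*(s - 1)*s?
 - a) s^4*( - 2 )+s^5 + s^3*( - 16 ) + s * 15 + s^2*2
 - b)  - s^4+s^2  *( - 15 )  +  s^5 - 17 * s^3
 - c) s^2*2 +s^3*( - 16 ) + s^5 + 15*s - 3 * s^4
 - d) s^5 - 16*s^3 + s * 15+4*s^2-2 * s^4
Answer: a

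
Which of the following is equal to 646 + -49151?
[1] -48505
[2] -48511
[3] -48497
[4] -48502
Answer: 1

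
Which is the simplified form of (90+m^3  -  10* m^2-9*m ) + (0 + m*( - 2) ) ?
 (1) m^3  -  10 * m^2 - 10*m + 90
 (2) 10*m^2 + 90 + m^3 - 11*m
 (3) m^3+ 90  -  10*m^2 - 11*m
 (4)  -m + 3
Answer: 3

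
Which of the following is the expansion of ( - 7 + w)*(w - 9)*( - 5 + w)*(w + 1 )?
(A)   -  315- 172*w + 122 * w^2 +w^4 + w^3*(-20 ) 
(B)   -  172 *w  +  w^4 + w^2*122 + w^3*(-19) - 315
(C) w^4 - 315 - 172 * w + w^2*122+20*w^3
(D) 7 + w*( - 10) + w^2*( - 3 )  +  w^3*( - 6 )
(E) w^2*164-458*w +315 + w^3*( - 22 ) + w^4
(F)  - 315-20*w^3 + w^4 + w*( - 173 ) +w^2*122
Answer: A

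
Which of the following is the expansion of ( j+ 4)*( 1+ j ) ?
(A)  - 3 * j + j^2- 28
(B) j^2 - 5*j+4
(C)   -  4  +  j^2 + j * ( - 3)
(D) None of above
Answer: D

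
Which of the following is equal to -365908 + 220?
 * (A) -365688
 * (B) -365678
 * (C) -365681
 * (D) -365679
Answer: A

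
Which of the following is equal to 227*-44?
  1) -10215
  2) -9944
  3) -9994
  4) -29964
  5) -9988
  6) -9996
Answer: 5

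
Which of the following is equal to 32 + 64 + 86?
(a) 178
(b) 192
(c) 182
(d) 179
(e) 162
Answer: c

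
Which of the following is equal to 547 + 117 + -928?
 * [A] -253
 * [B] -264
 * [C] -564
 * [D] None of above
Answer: B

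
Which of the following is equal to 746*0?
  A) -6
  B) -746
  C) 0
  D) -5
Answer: C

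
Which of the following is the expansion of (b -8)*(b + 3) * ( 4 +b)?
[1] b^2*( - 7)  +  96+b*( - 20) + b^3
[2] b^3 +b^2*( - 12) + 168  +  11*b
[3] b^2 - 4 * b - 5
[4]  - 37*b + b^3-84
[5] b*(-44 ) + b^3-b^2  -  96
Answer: 5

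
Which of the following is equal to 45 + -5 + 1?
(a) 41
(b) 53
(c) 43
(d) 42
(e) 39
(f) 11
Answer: a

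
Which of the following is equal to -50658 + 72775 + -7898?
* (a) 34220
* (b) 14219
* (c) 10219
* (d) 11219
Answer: b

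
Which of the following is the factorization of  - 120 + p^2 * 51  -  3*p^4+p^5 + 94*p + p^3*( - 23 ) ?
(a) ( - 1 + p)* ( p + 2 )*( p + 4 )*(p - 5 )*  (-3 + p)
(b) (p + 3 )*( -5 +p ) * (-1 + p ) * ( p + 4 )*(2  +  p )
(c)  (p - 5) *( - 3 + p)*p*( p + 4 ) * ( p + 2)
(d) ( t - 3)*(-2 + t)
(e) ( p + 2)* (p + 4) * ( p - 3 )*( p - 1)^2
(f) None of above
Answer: a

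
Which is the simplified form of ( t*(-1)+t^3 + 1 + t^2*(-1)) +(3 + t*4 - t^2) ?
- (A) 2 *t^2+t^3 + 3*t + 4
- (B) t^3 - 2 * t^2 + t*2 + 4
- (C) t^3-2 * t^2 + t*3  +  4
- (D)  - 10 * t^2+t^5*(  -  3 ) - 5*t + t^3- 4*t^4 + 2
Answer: C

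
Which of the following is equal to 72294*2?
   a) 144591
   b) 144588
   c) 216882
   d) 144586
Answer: b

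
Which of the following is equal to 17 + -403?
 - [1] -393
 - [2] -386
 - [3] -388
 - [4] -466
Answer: 2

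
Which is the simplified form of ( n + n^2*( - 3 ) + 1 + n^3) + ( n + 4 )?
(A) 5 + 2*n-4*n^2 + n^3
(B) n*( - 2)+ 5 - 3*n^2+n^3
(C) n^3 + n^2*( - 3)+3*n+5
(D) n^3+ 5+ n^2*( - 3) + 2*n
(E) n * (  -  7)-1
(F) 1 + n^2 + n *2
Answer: D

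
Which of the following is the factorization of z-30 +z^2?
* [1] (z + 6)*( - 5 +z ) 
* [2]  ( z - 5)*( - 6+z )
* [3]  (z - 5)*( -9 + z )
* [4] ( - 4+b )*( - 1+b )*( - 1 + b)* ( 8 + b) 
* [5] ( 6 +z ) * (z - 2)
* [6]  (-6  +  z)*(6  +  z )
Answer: 1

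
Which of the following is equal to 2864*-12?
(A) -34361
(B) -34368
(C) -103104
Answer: B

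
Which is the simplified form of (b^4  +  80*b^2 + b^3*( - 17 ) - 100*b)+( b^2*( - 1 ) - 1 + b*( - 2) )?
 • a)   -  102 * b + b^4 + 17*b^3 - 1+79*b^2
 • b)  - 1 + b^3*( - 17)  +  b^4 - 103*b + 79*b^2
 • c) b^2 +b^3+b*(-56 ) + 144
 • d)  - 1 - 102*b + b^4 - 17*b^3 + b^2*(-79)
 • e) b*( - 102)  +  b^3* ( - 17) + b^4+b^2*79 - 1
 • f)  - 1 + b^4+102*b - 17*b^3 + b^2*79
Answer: e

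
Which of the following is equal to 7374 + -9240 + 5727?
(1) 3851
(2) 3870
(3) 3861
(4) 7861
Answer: 3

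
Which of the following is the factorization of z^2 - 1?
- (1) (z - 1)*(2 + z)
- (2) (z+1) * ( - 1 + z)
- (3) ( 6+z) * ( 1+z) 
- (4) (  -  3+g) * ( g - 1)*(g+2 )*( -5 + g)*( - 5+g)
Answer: 2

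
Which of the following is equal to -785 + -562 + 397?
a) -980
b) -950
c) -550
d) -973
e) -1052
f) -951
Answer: b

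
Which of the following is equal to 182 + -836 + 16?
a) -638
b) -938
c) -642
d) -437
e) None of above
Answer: a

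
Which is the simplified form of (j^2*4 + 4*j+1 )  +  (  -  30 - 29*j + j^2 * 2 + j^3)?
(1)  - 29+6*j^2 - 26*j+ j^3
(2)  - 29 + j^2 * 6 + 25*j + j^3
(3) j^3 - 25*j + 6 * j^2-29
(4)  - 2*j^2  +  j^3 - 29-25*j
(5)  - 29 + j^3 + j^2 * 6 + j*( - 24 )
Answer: 3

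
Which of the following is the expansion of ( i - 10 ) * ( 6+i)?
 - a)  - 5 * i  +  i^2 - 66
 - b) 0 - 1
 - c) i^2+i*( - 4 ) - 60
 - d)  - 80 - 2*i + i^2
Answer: c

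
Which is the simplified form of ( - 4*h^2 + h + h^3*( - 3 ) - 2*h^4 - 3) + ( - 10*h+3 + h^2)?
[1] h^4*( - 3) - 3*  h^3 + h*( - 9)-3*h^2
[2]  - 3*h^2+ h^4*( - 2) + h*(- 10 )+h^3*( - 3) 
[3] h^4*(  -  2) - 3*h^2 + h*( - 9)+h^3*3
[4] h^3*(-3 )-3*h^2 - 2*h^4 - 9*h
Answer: 4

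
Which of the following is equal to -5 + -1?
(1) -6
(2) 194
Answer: 1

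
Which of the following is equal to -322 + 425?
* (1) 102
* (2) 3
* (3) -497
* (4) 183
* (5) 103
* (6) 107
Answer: 5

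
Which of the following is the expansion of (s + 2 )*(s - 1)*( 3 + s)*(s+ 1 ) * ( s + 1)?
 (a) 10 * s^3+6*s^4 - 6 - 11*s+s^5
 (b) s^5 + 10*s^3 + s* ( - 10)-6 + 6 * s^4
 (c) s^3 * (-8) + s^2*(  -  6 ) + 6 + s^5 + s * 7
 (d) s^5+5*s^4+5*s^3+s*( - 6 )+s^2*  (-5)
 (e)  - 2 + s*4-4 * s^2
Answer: a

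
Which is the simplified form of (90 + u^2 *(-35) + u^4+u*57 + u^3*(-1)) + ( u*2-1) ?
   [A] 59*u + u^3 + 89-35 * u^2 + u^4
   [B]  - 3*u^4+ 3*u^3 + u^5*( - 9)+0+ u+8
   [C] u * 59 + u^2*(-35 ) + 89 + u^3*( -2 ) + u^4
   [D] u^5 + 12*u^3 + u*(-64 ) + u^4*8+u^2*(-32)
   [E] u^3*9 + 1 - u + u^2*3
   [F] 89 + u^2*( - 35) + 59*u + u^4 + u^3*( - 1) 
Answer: F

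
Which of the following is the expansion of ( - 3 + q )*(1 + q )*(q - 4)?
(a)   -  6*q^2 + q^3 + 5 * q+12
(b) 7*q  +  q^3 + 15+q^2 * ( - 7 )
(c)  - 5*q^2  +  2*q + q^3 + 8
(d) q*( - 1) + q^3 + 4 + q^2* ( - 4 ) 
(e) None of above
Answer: a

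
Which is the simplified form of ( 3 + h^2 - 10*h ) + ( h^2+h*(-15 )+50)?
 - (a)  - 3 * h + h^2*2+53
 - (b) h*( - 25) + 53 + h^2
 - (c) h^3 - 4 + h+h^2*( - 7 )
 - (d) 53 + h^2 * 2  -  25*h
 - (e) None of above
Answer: d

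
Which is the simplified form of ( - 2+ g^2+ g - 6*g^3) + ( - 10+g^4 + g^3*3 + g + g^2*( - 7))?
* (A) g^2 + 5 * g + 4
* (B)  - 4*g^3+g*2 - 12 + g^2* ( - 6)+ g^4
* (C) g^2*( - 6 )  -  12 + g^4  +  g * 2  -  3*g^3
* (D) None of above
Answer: C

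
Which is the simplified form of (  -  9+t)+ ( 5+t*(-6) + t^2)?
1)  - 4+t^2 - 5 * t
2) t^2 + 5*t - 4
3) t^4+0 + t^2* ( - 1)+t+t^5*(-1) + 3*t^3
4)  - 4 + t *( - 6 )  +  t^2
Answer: 1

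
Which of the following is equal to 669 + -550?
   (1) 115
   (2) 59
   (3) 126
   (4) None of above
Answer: 4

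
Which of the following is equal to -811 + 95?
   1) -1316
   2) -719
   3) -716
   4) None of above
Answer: 3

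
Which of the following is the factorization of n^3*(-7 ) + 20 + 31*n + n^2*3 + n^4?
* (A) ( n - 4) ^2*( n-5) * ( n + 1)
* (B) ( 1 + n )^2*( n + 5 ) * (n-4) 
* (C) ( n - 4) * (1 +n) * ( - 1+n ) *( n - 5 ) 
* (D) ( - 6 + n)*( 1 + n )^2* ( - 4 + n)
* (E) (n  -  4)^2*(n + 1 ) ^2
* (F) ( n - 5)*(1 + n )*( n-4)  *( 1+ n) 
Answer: F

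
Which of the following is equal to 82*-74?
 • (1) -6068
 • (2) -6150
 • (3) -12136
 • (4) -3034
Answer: 1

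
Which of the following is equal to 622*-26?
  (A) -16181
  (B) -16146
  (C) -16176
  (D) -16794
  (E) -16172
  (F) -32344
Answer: E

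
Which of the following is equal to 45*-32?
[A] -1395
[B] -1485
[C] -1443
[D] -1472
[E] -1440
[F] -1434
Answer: E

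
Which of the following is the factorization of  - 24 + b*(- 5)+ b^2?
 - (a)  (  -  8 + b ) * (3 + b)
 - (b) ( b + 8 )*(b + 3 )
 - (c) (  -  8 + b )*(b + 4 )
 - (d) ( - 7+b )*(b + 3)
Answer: a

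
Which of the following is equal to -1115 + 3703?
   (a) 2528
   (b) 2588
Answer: b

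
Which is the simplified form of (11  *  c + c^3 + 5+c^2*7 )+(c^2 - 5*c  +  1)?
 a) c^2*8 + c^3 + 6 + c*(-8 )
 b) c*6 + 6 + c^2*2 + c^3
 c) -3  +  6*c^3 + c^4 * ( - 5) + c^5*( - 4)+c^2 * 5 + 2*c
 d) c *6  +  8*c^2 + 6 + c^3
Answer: d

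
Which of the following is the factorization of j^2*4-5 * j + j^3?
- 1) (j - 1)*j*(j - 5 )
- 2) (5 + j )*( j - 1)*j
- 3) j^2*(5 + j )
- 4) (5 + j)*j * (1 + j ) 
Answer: 2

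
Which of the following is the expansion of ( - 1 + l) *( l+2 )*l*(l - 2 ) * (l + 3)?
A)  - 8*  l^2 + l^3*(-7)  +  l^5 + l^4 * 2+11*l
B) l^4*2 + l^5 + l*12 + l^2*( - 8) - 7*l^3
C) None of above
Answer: B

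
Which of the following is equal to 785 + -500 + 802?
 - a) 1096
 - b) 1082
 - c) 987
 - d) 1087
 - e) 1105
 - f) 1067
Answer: d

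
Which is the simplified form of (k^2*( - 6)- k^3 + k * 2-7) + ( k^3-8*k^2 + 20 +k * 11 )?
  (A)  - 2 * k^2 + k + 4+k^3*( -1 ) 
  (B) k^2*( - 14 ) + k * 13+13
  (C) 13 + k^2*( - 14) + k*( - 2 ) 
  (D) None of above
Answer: B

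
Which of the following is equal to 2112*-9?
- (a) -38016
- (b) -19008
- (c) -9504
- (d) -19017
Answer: b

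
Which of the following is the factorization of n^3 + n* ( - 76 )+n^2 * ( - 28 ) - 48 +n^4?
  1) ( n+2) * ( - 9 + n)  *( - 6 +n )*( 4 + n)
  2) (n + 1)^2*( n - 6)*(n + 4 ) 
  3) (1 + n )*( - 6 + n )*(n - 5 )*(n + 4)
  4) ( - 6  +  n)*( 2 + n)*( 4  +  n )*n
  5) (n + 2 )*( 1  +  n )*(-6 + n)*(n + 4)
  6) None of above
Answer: 5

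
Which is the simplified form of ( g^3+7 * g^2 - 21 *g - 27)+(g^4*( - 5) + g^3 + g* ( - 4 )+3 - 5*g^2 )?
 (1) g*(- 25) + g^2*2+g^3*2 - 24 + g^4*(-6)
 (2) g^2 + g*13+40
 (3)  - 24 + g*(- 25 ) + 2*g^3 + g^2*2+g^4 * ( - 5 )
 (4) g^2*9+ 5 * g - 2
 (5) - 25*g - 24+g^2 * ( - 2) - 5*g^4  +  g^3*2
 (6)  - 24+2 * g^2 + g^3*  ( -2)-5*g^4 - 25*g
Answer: 3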